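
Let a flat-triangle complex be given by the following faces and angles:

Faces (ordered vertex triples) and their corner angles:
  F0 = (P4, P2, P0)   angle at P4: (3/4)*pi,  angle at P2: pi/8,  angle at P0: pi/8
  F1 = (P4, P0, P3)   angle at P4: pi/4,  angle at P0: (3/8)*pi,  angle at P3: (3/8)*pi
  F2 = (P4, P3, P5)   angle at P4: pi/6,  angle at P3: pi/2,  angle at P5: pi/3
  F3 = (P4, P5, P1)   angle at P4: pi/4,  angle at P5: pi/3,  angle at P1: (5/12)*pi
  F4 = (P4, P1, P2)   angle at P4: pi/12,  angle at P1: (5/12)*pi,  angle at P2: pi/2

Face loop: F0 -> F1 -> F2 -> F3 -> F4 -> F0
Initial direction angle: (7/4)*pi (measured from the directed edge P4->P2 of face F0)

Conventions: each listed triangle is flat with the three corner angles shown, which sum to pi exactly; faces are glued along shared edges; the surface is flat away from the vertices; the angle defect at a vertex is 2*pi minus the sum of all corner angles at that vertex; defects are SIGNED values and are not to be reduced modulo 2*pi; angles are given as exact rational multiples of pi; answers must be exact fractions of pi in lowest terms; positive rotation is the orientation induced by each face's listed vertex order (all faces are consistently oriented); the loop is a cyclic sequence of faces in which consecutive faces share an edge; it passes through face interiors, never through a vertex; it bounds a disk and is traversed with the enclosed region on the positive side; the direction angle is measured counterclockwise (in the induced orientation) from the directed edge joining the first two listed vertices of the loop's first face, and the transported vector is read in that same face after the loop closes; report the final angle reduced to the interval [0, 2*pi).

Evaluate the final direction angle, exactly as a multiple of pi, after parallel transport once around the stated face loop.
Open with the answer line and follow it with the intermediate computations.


Answer: final direction angle = pi/4

enclosed vertex P4: corner angles sum to (3/2)*pi, defect = 2*pi - (3/2)*pi = pi/2
holonomy = initial angle + sum of enclosed defects (mod 2*pi), positive in the induced orientation
final angle = (7/4)*pi + pi/2 = pi/4 (mod 2*pi)


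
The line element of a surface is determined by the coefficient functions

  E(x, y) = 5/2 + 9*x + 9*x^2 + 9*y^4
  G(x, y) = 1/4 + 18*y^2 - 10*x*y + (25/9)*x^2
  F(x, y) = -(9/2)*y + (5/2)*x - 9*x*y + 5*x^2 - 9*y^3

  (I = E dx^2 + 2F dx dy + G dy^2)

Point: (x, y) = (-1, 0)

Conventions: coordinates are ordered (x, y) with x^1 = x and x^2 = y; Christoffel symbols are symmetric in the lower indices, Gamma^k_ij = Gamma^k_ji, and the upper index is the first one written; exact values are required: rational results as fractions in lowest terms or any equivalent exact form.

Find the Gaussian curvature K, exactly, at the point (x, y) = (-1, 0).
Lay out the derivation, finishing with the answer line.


E = 5/2, F = 5/2, G = 109/36, EG - F^2 = 95/72 at the point
E_x = -9, E_y = 0, F_x = -15/2, F_y = 9/2, G_x = -50/9, G_y = 10
E_yy = 0, F_xy = -9, G_xx = 50/9
Compute both Brioschi determinants and normalise by (EG - F^2)^2.
M1 = [[-E_yy/2 + F_xy - G_xx/2, E_x/2, F_x - E_y/2], [F_y - G_x/2, E, F], [G_y/2, F, G]] = [[-106/9, -9/2, -15/2], [131/18, 5/2, 5/2], [5, 5/2, 109/36]]; det M1 = -19879/1296
M2 = [[0, E_y/2, G_x/2], [E_y/2, E, F], [G_x/2, F, G]] = [[0, 0, -25/9], [0, 5/2, 5/2], [-25/9, 5/2, 109/36]]; det M2 = -3125/162
det M1 - det M2 = 569/144; K = 569/144 / (95/72)^2 = 20484/9025

Answer: K = 20484/9025


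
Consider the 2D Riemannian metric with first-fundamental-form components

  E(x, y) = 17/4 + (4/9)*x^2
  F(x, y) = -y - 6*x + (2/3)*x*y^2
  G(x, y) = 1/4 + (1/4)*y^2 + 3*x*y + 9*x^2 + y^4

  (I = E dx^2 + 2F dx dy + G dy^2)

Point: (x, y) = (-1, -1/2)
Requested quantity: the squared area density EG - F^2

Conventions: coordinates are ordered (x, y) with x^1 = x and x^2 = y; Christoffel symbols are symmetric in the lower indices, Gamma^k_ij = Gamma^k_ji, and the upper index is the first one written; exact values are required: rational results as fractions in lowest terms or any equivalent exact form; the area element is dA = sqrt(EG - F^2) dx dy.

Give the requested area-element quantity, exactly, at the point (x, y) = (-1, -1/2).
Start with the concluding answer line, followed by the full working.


Answer: EG - F^2 = 3151/288

E = 169/36, F = 19/3, G = 87/8; EG - F^2 = 3151/288


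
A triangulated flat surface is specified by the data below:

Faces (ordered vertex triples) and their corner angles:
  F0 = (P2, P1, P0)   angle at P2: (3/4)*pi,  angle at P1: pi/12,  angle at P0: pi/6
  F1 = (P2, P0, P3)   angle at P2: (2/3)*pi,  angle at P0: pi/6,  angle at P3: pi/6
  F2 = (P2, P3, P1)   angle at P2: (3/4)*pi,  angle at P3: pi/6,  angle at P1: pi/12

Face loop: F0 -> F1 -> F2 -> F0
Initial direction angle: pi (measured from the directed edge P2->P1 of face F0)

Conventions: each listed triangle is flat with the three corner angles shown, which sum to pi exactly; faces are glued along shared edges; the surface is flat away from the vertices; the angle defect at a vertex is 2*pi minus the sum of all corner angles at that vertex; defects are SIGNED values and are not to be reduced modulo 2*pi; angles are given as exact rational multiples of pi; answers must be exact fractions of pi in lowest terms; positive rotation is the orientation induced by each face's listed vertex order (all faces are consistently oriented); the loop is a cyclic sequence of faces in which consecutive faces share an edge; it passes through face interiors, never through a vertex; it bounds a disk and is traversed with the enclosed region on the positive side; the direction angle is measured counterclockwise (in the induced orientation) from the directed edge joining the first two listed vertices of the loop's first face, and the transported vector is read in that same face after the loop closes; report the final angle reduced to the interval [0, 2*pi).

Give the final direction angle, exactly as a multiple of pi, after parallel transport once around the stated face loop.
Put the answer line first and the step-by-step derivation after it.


Answer: final direction angle = (5/6)*pi

enclosed vertex P2: corner angles sum to (13/6)*pi, defect = 2*pi - (13/6)*pi = -pi/6
adding the enclosed defects to the starting angle (mod 2*pi, induced orientation) gives the holonomy
final angle = pi - pi/6 = (5/6)*pi (mod 2*pi)


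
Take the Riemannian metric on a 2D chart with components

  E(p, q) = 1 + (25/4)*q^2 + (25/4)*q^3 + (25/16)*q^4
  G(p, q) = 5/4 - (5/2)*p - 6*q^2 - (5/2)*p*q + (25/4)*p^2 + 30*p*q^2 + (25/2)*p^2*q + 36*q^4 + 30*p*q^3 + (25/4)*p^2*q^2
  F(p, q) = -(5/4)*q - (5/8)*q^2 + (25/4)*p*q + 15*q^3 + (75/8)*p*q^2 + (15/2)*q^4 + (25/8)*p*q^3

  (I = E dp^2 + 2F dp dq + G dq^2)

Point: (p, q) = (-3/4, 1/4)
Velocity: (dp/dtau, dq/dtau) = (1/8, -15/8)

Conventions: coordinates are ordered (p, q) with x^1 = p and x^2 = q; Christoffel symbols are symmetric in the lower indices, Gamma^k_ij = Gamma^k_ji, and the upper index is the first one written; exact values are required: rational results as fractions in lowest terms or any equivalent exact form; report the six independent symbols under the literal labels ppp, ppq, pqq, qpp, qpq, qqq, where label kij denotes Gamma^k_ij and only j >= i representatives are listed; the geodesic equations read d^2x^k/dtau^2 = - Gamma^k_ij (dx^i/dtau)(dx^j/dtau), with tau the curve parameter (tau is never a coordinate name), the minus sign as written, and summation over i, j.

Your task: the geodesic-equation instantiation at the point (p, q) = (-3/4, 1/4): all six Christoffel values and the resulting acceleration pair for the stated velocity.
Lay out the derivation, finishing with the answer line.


E = 6121/4096, F = -3555/2048, G = 7265/1024 at the point
E_p = 0, E_q = 1125/256, F_p = 1125/512, F_q = -3545/512, G_p = -1975/128, G_q = -711/128
EG - F^2 = 31085/4096;  g^inv = (4096/31085) * [[7265/1024, 3555/2048], [3555/2048, 6121/4096]]
first-kind symbols [ij,l] = (1/2)(d_i g_jl + d_j g_il - d_l g_ij): [pp,p] = E_p/2 = 0, [pp,q] = F_p - E_q/2 = 0, [pq,p] = E_q/2 = 1125/512, [pq,q] = G_p/2 = -1975/256, [qq,p] = F_q - G_p/2 = 405/512, [qq,q] = G_q/2 = -711/256
Gamma^p_ij = (G*[ij,p] - F*[ij,q])/(EG - F^2), Gamma^q_ij = (E*[ij,q] - F*[ij,p])/(EG - F^2)
Gamma_ppp = 0, Gamma_ppq = 1800/6217, Gamma_pqq = 648/6217, Gamma_qpp = 0, Gamma_qpq = -6320/6217, Gamma_qqq = -11376/31085
d^2p/dtau^2 = -(Gamma_ppp*(1/8)^2 + 2*Gamma_ppq*(1/8)*(-15/8) + Gamma_pqq*(-15/8)^2) = -11475/49736
d^2q/dtau^2 = -(Gamma_qpp*(1/8)^2 + 2*Gamma_qpq*(1/8)*(-15/8) + Gamma_qqq*(-15/8)^2) = 20145/24868

Answer: Gamma_ppp = 0, Gamma_ppq = 1800/6217, Gamma_pqq = 648/6217, Gamma_qpp = 0, Gamma_qpq = -6320/6217, Gamma_qqq = -11376/31085; accelerations (d^2p/dtau^2, d^2q/dtau^2) = (-11475/49736, 20145/24868)


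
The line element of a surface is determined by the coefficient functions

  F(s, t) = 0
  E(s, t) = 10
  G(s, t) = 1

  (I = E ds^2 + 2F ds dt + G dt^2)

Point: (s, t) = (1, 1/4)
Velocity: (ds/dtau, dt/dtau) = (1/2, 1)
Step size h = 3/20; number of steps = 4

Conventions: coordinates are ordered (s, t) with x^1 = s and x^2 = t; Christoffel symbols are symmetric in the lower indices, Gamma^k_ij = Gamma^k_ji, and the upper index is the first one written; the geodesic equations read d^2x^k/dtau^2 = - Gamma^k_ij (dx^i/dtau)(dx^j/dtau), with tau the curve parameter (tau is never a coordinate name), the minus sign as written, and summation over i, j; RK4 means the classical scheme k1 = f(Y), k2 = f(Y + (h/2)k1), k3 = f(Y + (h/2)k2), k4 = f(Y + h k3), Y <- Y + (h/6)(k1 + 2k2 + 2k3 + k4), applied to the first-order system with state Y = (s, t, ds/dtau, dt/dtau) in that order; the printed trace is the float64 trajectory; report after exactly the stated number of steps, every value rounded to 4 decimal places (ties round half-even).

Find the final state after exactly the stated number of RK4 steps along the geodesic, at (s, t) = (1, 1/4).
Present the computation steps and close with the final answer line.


f(Y) = (ds/dtau, dt/dtau, -Gamma^s_ij Y'^i Y'^j, -Gamma^t_ij Y'^i Y'^j) with the Gammas evaluated at the stage position; h = 0.150000; intermediate values shown to 6 dp
step 0: s = 1.0000, t = 0.2500, ds/dtau = 0.5000, dt/dtau = 1.0000
step 1:
  k1: at (s, t) = (1.000000, 0.250000), (ds/dtau, dt/dtau) = (0.500000, 1.000000); Gamma_sss = 0.000000, Gamma_sst = 0.000000, Gamma_stt = 0.000000, Gamma_tss = 0.000000, Gamma_tst = 0.000000, Gamma_ttt = 0.000000; k1 = (0.500000, 1.000000, 0.000000, 0.000000)
  k2: at (s, t) = (1.037500, 0.325000), (ds/dtau, dt/dtau) = (0.500000, 1.000000); Gamma_sss = 0.000000, Gamma_sst = 0.000000, Gamma_stt = 0.000000, Gamma_tss = 0.000000, Gamma_tst = 0.000000, Gamma_ttt = 0.000000; k2 = (0.500000, 1.000000, 0.000000, 0.000000)
  k3: at (s, t) = (1.037500, 0.325000), (ds/dtau, dt/dtau) = (0.500000, 1.000000); Gamma_sss = 0.000000, Gamma_sst = 0.000000, Gamma_stt = 0.000000, Gamma_tss = 0.000000, Gamma_tst = 0.000000, Gamma_ttt = 0.000000; k3 = (0.500000, 1.000000, 0.000000, 0.000000)
  k4: at (s, t) = (1.075000, 0.400000), (ds/dtau, dt/dtau) = (0.500000, 1.000000); Gamma_sss = 0.000000, Gamma_sst = 0.000000, Gamma_stt = 0.000000, Gamma_tss = 0.000000, Gamma_tst = 0.000000, Gamma_ttt = 0.000000; k4 = (0.500000, 1.000000, 0.000000, 0.000000)
  Y <- Y + (h/6)(k1 + 2k2 + 2k3 + k4): s = 1.0750, t = 0.4000, ds/dtau = 0.5000, dt/dtau = 1.0000
step 2:
  k1: at (s, t) = (1.075000, 0.400000), (ds/dtau, dt/dtau) = (0.500000, 1.000000); Gamma_sss = 0.000000, Gamma_sst = 0.000000, Gamma_stt = 0.000000, Gamma_tss = 0.000000, Gamma_tst = 0.000000, Gamma_ttt = 0.000000; k1 = (0.500000, 1.000000, 0.000000, 0.000000)
  k2: at (s, t) = (1.112500, 0.475000), (ds/dtau, dt/dtau) = (0.500000, 1.000000); Gamma_sss = 0.000000, Gamma_sst = 0.000000, Gamma_stt = 0.000000, Gamma_tss = 0.000000, Gamma_tst = 0.000000, Gamma_ttt = 0.000000; k2 = (0.500000, 1.000000, 0.000000, 0.000000)
  k3: at (s, t) = (1.112500, 0.475000), (ds/dtau, dt/dtau) = (0.500000, 1.000000); Gamma_sss = 0.000000, Gamma_sst = 0.000000, Gamma_stt = 0.000000, Gamma_tss = 0.000000, Gamma_tst = 0.000000, Gamma_ttt = 0.000000; k3 = (0.500000, 1.000000, 0.000000, 0.000000)
  k4: at (s, t) = (1.150000, 0.550000), (ds/dtau, dt/dtau) = (0.500000, 1.000000); Gamma_sss = 0.000000, Gamma_sst = 0.000000, Gamma_stt = 0.000000, Gamma_tss = 0.000000, Gamma_tst = 0.000000, Gamma_ttt = 0.000000; k4 = (0.500000, 1.000000, 0.000000, 0.000000)
  Y <- Y + (h/6)(k1 + 2k2 + 2k3 + k4): s = 1.1500, t = 0.5500, ds/dtau = 0.5000, dt/dtau = 1.0000
step 3:
  k1: at (s, t) = (1.150000, 0.550000), (ds/dtau, dt/dtau) = (0.500000, 1.000000); Gamma_sss = 0.000000, Gamma_sst = 0.000000, Gamma_stt = 0.000000, Gamma_tss = 0.000000, Gamma_tst = 0.000000, Gamma_ttt = 0.000000; k1 = (0.500000, 1.000000, 0.000000, 0.000000)
  k2: at (s, t) = (1.187500, 0.625000), (ds/dtau, dt/dtau) = (0.500000, 1.000000); Gamma_sss = 0.000000, Gamma_sst = 0.000000, Gamma_stt = 0.000000, Gamma_tss = 0.000000, Gamma_tst = 0.000000, Gamma_ttt = 0.000000; k2 = (0.500000, 1.000000, 0.000000, 0.000000)
  k3: at (s, t) = (1.187500, 0.625000), (ds/dtau, dt/dtau) = (0.500000, 1.000000); Gamma_sss = 0.000000, Gamma_sst = 0.000000, Gamma_stt = 0.000000, Gamma_tss = 0.000000, Gamma_tst = 0.000000, Gamma_ttt = 0.000000; k3 = (0.500000, 1.000000, 0.000000, 0.000000)
  k4: at (s, t) = (1.225000, 0.700000), (ds/dtau, dt/dtau) = (0.500000, 1.000000); Gamma_sss = 0.000000, Gamma_sst = 0.000000, Gamma_stt = 0.000000, Gamma_tss = 0.000000, Gamma_tst = 0.000000, Gamma_ttt = 0.000000; k4 = (0.500000, 1.000000, 0.000000, 0.000000)
  Y <- Y + (h/6)(k1 + 2k2 + 2k3 + k4): s = 1.2250, t = 0.7000, ds/dtau = 0.5000, dt/dtau = 1.0000
step 4:
  k1: at (s, t) = (1.225000, 0.700000), (ds/dtau, dt/dtau) = (0.500000, 1.000000); Gamma_sss = 0.000000, Gamma_sst = 0.000000, Gamma_stt = 0.000000, Gamma_tss = 0.000000, Gamma_tst = 0.000000, Gamma_ttt = 0.000000; k1 = (0.500000, 1.000000, 0.000000, 0.000000)
  k2: at (s, t) = (1.262500, 0.775000), (ds/dtau, dt/dtau) = (0.500000, 1.000000); Gamma_sss = 0.000000, Gamma_sst = 0.000000, Gamma_stt = 0.000000, Gamma_tss = 0.000000, Gamma_tst = 0.000000, Gamma_ttt = 0.000000; k2 = (0.500000, 1.000000, 0.000000, 0.000000)
  k3: at (s, t) = (1.262500, 0.775000), (ds/dtau, dt/dtau) = (0.500000, 1.000000); Gamma_sss = 0.000000, Gamma_sst = 0.000000, Gamma_stt = 0.000000, Gamma_tss = 0.000000, Gamma_tst = 0.000000, Gamma_ttt = 0.000000; k3 = (0.500000, 1.000000, 0.000000, 0.000000)
  k4: at (s, t) = (1.300000, 0.850000), (ds/dtau, dt/dtau) = (0.500000, 1.000000); Gamma_sss = 0.000000, Gamma_sst = 0.000000, Gamma_stt = 0.000000, Gamma_tss = 0.000000, Gamma_tst = 0.000000, Gamma_ttt = 0.000000; k4 = (0.500000, 1.000000, 0.000000, 0.000000)
  Y <- Y + (h/6)(k1 + 2k2 + 2k3 + k4): s = 1.3000, t = 0.8500, ds/dtau = 0.5000, dt/dtau = 1.0000

Answer: s = 1.3000, t = 0.8500, ds/dtau = 0.5000, dt/dtau = 1.0000


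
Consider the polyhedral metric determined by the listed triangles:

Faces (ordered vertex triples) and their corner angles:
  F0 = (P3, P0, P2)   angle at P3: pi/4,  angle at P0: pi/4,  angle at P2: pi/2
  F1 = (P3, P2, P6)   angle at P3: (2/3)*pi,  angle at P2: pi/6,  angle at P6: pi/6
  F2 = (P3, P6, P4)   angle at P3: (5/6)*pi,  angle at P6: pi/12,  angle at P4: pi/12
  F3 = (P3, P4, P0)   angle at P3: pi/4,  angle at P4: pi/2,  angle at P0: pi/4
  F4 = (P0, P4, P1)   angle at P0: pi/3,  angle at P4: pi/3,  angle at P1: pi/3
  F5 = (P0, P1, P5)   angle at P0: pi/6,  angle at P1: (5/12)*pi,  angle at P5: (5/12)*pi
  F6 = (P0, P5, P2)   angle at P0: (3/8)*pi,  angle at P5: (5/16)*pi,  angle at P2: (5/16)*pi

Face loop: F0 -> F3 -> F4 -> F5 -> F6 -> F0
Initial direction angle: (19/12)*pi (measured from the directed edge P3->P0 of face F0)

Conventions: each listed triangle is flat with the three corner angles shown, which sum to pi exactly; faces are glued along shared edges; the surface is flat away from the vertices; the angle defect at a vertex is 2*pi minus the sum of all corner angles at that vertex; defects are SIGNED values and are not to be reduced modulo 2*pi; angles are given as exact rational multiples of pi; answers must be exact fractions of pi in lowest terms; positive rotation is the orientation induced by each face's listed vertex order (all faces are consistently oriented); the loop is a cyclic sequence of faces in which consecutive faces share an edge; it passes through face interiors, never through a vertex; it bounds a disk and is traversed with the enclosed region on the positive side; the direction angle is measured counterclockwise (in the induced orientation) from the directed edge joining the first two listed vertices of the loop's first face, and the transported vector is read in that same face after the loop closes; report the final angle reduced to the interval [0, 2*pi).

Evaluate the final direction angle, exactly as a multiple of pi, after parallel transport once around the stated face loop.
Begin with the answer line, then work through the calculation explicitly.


Answer: final direction angle = (5/24)*pi

enclosed vertex P0: corner angles sum to (11/8)*pi, defect = 2*pi - (11/8)*pi = (5/8)*pi
summing the enclosed defects onto the initial angle, mod 2*pi in the induced orientation:
final angle = (19/12)*pi + (5/8)*pi = (5/24)*pi (mod 2*pi)


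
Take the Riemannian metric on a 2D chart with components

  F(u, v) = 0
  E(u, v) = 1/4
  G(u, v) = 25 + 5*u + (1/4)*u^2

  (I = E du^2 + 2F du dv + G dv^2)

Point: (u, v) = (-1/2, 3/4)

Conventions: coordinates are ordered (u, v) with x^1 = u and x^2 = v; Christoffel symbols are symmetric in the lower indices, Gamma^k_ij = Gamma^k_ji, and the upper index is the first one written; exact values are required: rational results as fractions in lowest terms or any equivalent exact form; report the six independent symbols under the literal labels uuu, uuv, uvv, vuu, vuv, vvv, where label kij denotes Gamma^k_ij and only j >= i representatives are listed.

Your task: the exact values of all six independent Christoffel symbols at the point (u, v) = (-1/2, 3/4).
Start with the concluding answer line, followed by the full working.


Answer: Gamma_uuu = 0, Gamma_uuv = 0, Gamma_uvv = -19/2, Gamma_vuu = 0, Gamma_vuv = 2/19, Gamma_vvv = 0

E = 1/4, F = 0, G = 361/16 at the point
E_u = 0, E_v = 0, F_u = 0, F_v = 0, G_u = 19/4, G_v = 0
EG - F^2 = 361/64;  g^inv = (64/361) * [[361/16, 0], [0, 1/4]]
first-kind symbols [ij,l] = (1/2)(d_i g_jl + d_j g_il - d_l g_ij): [uu,u] = E_u/2 = 0, [uu,v] = F_u - E_v/2 = 0, [uv,u] = E_v/2 = 0, [uv,v] = G_u/2 = 19/8, [vv,u] = F_v - G_u/2 = -19/8, [vv,v] = G_v/2 = 0
Gamma^u_ij = (G*[ij,u] - F*[ij,v])/(EG - F^2), Gamma^v_ij = (E*[ij,v] - F*[ij,u])/(EG - F^2)


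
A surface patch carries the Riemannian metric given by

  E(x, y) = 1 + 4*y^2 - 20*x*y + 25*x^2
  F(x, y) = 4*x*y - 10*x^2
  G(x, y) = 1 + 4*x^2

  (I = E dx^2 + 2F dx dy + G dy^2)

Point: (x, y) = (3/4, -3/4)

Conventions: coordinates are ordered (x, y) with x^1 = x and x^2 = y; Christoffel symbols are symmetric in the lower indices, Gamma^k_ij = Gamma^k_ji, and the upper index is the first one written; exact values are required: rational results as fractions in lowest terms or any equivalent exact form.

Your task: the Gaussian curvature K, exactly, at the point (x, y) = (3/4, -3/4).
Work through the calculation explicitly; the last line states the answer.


E = 457/16, F = -63/8, G = 13/4, EG - F^2 = 493/16 at the point
E_x = 105/2, E_y = -21, F_x = -18, F_y = 3, G_x = 6, G_y = 0
E_yy = 8, F_xy = 4, G_xx = 8
Evaluate Brioschi's two determinant matrices M1, M2 and divide by (EG - F^2)^2.
M1 = [[-E_yy/2 + F_xy - G_xx/2, E_x/2, F_x - E_y/2], [F_y - G_x/2, E, F], [G_y/2, F, G]] = [[-4, 105/4, -15/2], [0, 457/16, -63/8], [0, -63/8, 13/4]]; det M1 = -493/4
M2 = [[0, E_y/2, G_x/2], [E_y/2, E, F], [G_x/2, F, G]] = [[0, -21/2, 3], [-21/2, 457/16, -63/8], [3, -63/8, 13/4]]; det M2 = -477/4
det M1 - det M2 = -4; K = -4 / (493/16)^2 = -1024/243049

Answer: K = -1024/243049


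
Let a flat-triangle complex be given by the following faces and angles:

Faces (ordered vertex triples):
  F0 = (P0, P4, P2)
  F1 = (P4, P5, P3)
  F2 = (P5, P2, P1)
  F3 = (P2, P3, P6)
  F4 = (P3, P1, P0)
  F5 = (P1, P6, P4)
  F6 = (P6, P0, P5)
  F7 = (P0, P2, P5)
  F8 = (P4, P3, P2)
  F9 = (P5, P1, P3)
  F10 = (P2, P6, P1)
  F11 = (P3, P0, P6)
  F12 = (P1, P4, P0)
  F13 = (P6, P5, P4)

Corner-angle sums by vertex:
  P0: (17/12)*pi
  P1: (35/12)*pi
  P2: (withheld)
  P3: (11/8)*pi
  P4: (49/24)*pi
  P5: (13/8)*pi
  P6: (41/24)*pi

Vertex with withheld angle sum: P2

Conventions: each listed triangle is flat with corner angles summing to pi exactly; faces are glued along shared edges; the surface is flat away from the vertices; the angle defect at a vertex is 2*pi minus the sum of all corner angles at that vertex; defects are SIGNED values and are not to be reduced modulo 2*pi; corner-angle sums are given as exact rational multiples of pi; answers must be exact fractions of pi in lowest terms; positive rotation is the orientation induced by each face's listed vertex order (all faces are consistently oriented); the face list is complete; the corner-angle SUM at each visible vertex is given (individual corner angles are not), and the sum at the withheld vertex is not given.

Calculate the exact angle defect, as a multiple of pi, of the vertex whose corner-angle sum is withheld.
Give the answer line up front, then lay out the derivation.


Answer: defect(P2) = (-11/12)*pi

V = 7, E = 21, F = 14; chi = V - E + F = 0
Gauss-Bonnet: total defect = 2*pi*chi = 0; visible defects sum to (11/12)*pi


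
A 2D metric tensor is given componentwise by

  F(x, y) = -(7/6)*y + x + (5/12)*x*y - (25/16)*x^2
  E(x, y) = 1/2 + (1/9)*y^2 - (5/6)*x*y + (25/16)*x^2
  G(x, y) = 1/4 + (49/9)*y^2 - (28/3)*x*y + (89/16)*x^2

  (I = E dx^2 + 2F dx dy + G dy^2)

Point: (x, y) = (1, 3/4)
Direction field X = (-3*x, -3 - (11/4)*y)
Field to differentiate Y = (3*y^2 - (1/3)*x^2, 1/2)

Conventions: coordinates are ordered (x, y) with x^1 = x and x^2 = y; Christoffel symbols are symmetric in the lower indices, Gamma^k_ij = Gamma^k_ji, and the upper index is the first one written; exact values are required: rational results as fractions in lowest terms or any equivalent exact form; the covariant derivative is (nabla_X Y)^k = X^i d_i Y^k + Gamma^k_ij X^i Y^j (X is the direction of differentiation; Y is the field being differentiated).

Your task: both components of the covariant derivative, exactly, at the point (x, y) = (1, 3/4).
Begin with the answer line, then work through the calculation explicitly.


Answer: (nabla_X Y)^x = -124019/5632, (nabla_X Y)^y = -75299/12672

E = 3/2, F = -9/8, G = 15/8 at the point
E_x = 5/2, E_y = -2/3, F_x = -29/16, F_y = -3/4, G_x = 33/8, G_y = -7/6
EG - F^2 = 99/64;  g^inv = (64/99) * [[15/8, 9/8], [9/8, 3/2]]
first-kind symbols [ij,l] = (1/2)(d_i g_jl + d_j g_il - d_l g_ij): [xx,x] = E_x/2 = 5/4, [xx,y] = F_x - E_y/2 = -71/48, [xy,x] = E_y/2 = -1/3, [xy,y] = G_x/2 = 33/16, [yy,x] = F_y - G_x/2 = -45/16, [yy,y] = G_y/2 = -7/12
Gamma^x_ij = (G*[ij,x] - F*[ij,y])/(EG - F^2), Gamma^y_ij = (E*[ij,y] - F*[ij,x])/(EG - F^2)
Gamma_xxx = 29/66, Gamma_xxy = 217/198, Gamma_xyy = -23/6, Gamma_yxx = -52/99, Gamma_yxy = 58/33, Gamma_yyy = -47/18
X = (-3, -81/16), Y = (65/48, 1/2) at the point


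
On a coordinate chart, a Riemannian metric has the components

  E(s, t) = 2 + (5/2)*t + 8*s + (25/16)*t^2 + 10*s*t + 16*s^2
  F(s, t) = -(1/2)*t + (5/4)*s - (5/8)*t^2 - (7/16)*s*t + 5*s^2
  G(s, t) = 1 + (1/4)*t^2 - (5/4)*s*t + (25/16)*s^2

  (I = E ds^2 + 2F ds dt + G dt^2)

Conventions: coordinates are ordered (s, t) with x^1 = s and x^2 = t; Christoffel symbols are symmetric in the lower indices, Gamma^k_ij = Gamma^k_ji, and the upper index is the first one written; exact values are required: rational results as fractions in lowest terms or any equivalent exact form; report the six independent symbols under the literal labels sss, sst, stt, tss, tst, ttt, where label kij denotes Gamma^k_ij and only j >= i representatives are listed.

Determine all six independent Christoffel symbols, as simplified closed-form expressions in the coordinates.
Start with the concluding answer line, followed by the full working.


Answer: Gamma_sss = (256*s + 80*t + 64)/(281*s^2 + 140*s*t + 128*s + 29*t^2 + 40*t + 32), Gamma_sst = (80*s + 25*t + 20)/(281*s^2 + 140*s*t + 128*s + 29*t^2 + 40*t + 32), Gamma_stt = (-32*s - 10*t - 8)/(281*s^2 + 140*s*t + 128*s + 29*t^2 + 40*t + 32), Gamma_tss = (80*s - 32*t)/(281*s^2 + 140*s*t + 128*s + 29*t^2 + 40*t + 32), Gamma_tst = (25*s - 10*t)/(281*s^2 + 140*s*t + 128*s + 29*t^2 + 40*t + 32), Gamma_ttt = (-10*s + 4*t)/(281*s^2 + 140*s*t + 128*s + 29*t^2 + 40*t + 32)

E = 2 + (5/2)*t + 8*s + (25/16)*t^2 + 10*s*t + 16*s^2; F = -(1/2)*t + (5/4)*s - (5/8)*t^2 - (7/16)*s*t + 5*s^2; G = 1 + (1/4)*t^2 - (5/4)*s*t + (25/16)*s^2
Gamma^k_ij = (1/2) g^{kl} (d_i g_jl + d_j g_il - d_l g_ij), with g^inv = (1/(EG-F^2)) [[G, -F], [-F, E]]
first partials: E_s = 8 + 10*t + 32*s, E_t = 5/2 + (25/8)*t + 10*s, F_s = 5/4 - (7/16)*t + 10*s, F_t = -1/2 - (5/4)*t - (7/16)*s, G_s = -(5/4)*t + (25/8)*s, G_t = (1/2)*t - (5/4)*s
D = EG - F^2 = 2 + (5/2)*t + 8*s + (29/16)*t^2 + (35/4)*s*t + (281/16)*s^2
expanded: Gamma^s_ss = (G E_s - 2F F_s + F E_t)/(2D), Gamma^s_st = (G E_t - F G_s)/(2D), Gamma^s_tt = (2G F_t - G G_s - F G_t)/(2D), Gamma^t_ss = (2E F_s - E E_t - F E_s)/(2D), Gamma^t_st = (E G_s - F E_t)/(2D), Gamma^t_tt = (E G_t - 2F F_t + F G_s)/(2D); substitute and cancel common factors


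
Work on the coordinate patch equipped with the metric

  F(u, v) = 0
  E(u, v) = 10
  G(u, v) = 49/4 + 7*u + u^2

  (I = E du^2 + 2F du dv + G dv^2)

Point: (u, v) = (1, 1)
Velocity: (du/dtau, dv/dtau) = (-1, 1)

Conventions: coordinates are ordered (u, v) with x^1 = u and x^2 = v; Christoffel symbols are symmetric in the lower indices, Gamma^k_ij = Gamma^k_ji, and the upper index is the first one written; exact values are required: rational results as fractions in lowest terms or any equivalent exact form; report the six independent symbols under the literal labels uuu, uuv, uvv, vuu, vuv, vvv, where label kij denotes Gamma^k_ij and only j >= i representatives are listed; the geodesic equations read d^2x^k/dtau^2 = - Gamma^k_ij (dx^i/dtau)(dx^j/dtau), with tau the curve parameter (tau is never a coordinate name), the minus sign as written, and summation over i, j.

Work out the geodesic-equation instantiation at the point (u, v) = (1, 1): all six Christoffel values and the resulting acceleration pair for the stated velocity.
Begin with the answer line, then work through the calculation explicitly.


Answer: Gamma_uuu = 0, Gamma_uuv = 0, Gamma_uvv = -9/20, Gamma_vuu = 0, Gamma_vuv = 2/9, Gamma_vvv = 0; accelerations (d^2u/dtau^2, d^2v/dtau^2) = (9/20, 4/9)

E = 10, F = 0, G = 81/4 at the point
E_u = 0, E_v = 0, F_u = 0, F_v = 0, G_u = 9, G_v = 0
EG - F^2 = 405/2;  g^inv = (2/405) * [[81/4, 0], [0, 10]]
first-kind symbols [ij,l] = (1/2)(d_i g_jl + d_j g_il - d_l g_ij): [uu,u] = E_u/2 = 0, [uu,v] = F_u - E_v/2 = 0, [uv,u] = E_v/2 = 0, [uv,v] = G_u/2 = 9/2, [vv,u] = F_v - G_u/2 = -9/2, [vv,v] = G_v/2 = 0
Gamma^u_ij = (G*[ij,u] - F*[ij,v])/(EG - F^2), Gamma^v_ij = (E*[ij,v] - F*[ij,u])/(EG - F^2)
Gamma_uuu = 0, Gamma_uuv = 0, Gamma_uvv = -9/20, Gamma_vuu = 0, Gamma_vuv = 2/9, Gamma_vvv = 0
d^2u/dtau^2 = -(Gamma_uuu*(-1)^2 + 2*Gamma_uuv*(-1)*(1) + Gamma_uvv*(1)^2) = 9/20
d^2v/dtau^2 = -(Gamma_vuu*(-1)^2 + 2*Gamma_vuv*(-1)*(1) + Gamma_vvv*(1)^2) = 4/9


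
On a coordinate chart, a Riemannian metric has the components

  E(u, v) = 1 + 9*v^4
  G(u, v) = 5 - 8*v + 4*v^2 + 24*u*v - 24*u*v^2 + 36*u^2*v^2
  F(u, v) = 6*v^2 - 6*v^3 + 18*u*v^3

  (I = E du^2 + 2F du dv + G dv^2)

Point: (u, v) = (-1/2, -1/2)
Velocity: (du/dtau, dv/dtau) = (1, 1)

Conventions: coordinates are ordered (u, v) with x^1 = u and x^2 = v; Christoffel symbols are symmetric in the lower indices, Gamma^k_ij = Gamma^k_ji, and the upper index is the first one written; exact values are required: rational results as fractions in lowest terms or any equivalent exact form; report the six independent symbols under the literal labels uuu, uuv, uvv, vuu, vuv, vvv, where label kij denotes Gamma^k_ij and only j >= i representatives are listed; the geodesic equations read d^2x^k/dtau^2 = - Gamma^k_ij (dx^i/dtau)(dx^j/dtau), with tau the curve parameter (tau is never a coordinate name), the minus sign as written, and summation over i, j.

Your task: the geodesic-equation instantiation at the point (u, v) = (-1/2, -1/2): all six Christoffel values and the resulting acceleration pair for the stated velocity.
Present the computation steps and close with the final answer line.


E = 25/16, F = 27/8, G = 85/4 at the point
E_u = 0, E_v = -9/2, F_u = -9/4, F_v = -69/4, G_u = -27, G_v = -45
EG - F^2 = 349/16;  g^inv = (16/349) * [[85/4, -27/8], [-27/8, 25/16]]
first-kind symbols [ij,l] = (1/2)(d_i g_jl + d_j g_il - d_l g_ij): [uu,u] = E_u/2 = 0, [uu,v] = F_u - E_v/2 = 0, [uv,u] = E_v/2 = -9/4, [uv,v] = G_u/2 = -27/2, [vv,u] = F_v - G_u/2 = -15/4, [vv,v] = G_v/2 = -45/2
Gamma^u_ij = (G*[ij,u] - F*[ij,v])/(EG - F^2), Gamma^v_ij = (E*[ij,v] - F*[ij,u])/(EG - F^2)
Gamma_uuu = 0, Gamma_uuv = -36/349, Gamma_uvv = -60/349, Gamma_vuu = 0, Gamma_vuv = -216/349, Gamma_vvv = -360/349
d^2u/dtau^2 = -(Gamma_uuu*(1)^2 + 2*Gamma_uuv*(1)*(1) + Gamma_uvv*(1)^2) = 132/349
d^2v/dtau^2 = -(Gamma_vuu*(1)^2 + 2*Gamma_vuv*(1)*(1) + Gamma_vvv*(1)^2) = 792/349

Answer: Gamma_uuu = 0, Gamma_uuv = -36/349, Gamma_uvv = -60/349, Gamma_vuu = 0, Gamma_vuv = -216/349, Gamma_vvv = -360/349; accelerations (d^2u/dtau^2, d^2v/dtau^2) = (132/349, 792/349)


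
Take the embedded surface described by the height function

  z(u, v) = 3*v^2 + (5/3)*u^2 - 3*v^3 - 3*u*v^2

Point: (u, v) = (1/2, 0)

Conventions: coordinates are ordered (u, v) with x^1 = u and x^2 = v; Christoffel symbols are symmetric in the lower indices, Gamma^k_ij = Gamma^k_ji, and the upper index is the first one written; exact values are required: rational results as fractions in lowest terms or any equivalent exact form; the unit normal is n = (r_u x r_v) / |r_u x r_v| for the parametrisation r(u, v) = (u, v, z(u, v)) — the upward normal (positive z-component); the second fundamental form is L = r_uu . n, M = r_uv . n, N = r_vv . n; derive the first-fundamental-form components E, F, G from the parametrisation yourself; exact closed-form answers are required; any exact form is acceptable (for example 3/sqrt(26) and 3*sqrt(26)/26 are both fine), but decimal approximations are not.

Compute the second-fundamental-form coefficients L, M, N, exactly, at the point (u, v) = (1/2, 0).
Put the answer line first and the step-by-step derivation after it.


Answer: L = 5*sqrt(34)/17, M = 0, N = 9*sqrt(34)/34

z_u = 5/3, z_v = 0, z_uu = 10/3, z_uv = 0, z_vv = 3
E = 34/9, F = 0, G = 1; answer radicand W^2 = 34/9
unnormalised second-form numerators: l = 10/3, m = 0, n = 3; L = l/sqrt(34/9), and similarly M = m/sqrt(W^2), N = n/sqrt(W^2)


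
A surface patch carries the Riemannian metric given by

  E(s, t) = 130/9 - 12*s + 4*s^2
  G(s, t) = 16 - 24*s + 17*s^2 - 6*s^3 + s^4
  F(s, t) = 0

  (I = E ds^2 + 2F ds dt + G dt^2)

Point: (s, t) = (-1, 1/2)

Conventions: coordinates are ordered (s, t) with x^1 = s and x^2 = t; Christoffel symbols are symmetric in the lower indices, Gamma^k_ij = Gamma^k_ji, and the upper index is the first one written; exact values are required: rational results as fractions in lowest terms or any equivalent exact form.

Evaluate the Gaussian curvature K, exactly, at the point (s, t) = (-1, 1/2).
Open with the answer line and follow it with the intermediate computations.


Answer: K = -441/300304

E = 274/9, F = 0, G = 64, EG - F^2 = 17536/9 at the point
E_s = -20, E_t = 0, F_s = 0, F_t = 0, G_s = -80, G_t = 0
E_tt = 0, F_st = 0, G_ss = 82
By Brioschi, K is (det M1 - det M2) divided by (EG - F^2) squared.
M1 = [[-E_tt/2 + F_st - G_ss/2, E_s/2, F_s - E_t/2], [F_t - G_s/2, E, F], [G_t/2, F, G]] = [[-41, -10, 0], [40, 274/9, 0], [0, 0, 64]]; det M1 = -488576/9
M2 = [[0, E_t/2, G_s/2], [E_t/2, E, F], [G_s/2, F, G]] = [[0, 0, -40], [0, 274/9, 0], [-40, 0, 64]]; det M2 = -438400/9
det M1 - det M2 = -50176/9; K = -50176/9 / (17536/9)^2 = -441/300304


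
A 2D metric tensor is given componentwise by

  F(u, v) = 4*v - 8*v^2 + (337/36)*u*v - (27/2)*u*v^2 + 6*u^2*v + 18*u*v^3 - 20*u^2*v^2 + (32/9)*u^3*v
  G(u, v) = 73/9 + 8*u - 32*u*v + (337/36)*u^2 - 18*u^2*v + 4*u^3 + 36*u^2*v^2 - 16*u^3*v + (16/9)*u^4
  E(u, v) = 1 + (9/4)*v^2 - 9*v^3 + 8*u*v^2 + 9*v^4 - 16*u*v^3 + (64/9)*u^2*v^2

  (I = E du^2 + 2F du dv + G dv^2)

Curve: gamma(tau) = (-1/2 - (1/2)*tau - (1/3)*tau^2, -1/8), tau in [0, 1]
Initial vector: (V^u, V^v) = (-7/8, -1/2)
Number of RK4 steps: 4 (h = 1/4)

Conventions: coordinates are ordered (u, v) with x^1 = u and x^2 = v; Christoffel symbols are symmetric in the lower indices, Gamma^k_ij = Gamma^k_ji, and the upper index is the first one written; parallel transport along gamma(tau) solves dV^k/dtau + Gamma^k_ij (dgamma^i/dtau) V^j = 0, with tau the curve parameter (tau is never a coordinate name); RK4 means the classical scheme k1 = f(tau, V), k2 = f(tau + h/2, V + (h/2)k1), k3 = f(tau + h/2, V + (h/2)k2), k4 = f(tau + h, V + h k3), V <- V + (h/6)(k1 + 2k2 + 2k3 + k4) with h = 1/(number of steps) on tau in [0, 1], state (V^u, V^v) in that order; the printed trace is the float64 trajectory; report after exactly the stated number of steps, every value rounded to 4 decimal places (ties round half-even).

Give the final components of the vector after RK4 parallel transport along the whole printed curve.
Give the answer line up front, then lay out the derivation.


Answer: V^u = -0.8661, V^v = -0.3754

gamma'(tau) = (-1/2 - (2/3)*tau, 0); f(tau, V)^k = -Gamma^k_ij(gamma(tau)) gamma'^i(tau) V^j; h = 1/4; intermediate values shown to 6 dp
curve data and Christoffel symbols at the stage parameters:
  tau = 0.000000: gamma = (-0.500000, -0.125000), gamma' = (-0.500000, 0.000000); Gamma_uuu = 0.004993, Gamma_uuv = -0.013731, Gamma_uvv = -0.044937, Gamma_vuu = -0.138268, Gamma_vuv = 0.380237, Gamma_vvv = 1.244411
  tau = 0.125000: gamma = (-0.567708, -0.125000), gamma' = (-0.583333, 0.000000); Gamma_uuu = 0.003490, Gamma_uuv = -0.007708, Gamma_uvv = -0.035666, Gamma_vuu = -0.140653, Gamma_vuv = 0.310608, Gamma_vvv = 1.437294
  tau = 0.250000: gamma = (-0.645833, -0.125000), gamma' = (-0.666667, 0.000000); Gamma_uuu = 0.001541, Gamma_uuv = -0.002439, Gamma_uvv = -0.017909, Gamma_vuu = -0.142758, Gamma_vuv = 0.226033, Gamma_vvv = 1.659559
  tau = 0.375000: gamma = (-0.734375, -0.125000), gamma' = (-0.750000, 0.000000); Gamma_uuu = -0.000867, Gamma_uuv = 0.000759, Gamma_uvv = 0.011461, Gamma_vuu = -0.144278, Gamma_vuv = 0.126243, Gamma_vvv = 1.907168
  tau = 0.500000: gamma = (-0.833333, -0.125000), gamma' = (-0.833333, 0.000000); Gamma_uuu = -0.003661, Gamma_uuv = 0.000305, Gamma_uvv = 0.054912, Gamma_vuu = -0.144871, Gamma_vuv = 0.012073, Gamma_vvv = 2.173063
  tau = 0.625000: gamma = (-0.942708, -0.125000), gamma' = (-0.916667, 0.000000); Gamma_uuu = -0.006653, Gamma_uuv = -0.005267, Gamma_uvv = 0.112900, Gamma_vuu = -0.144172, Gamma_vuv = -0.114136, Gamma_vvv = 2.446415
  tau = 0.750000: gamma = (-1.062500, -0.125000), gamma' = (-1.000000, 0.000000); Gamma_uuu = -0.009536, Gamma_uuv = -0.016689, Gamma_uvv = 0.182382, Gamma_vuu = -0.141801, Gamma_vuv = -0.248152, Gamma_vvv = 2.711947
  tau = 0.875000: gamma = (-1.192708, -0.125000), gamma' = (-1.083333, 0.000000); Gamma_uuu = -0.011929, Gamma_uuv = -0.033301, Gamma_uvv = 0.256092, Gamma_vuu = -0.137403, Gamma_vuv = -0.383585, Gamma_vvv = 2.949879
  tau = 1.000000: gamma = (-1.333333, -0.125000), gamma' = (-1.166667, 0.000000); Gamma_uuu = -0.013482, Gamma_uuv = -0.052806, Gamma_uvv = 0.323579, Gamma_vuu = -0.130739, Gamma_vuv = -0.512061, Gamma_vvv = 3.137735
step 0: V^u = -0.8750, V^v = -0.5000
step 1: k1 = (0.001248, -0.034567), k2 = (0.000486, -0.019598), k3 = (0.000478, -0.019251), k4 = (-0.000078, 0.007194); V <- V + (h/6)(k1 + 2k2 + 2k3 + k4): V^u = -0.8749, V^v = -0.5044
step 2: k1 = (-0.000078, 0.007259), k2 = (0.000282, 0.047000), k3 = (0.000285, 0.047465), k4 = (0.002544, 0.100656); V <- V + (h/6)(k1 + 2k2 + 2k3 + k4): V^u = -0.8747, V^v = -0.4920
step 3: k1 = (0.002543, 0.100651), k2 = (0.007648, 0.165719), k3 = (0.007605, 0.164784), k4 = (0.015847, 0.235637); V <- V + (h/6)(k1 + 2k2 + 2k3 + k4): V^u = -0.8727, V^v = -0.4505
step 4: k1 = (0.015840, 0.235529), k2 = (0.026440, 0.304560), k3 = (0.026112, 0.300777), k4 = (0.036743, 0.356296); V <- V + (h/6)(k1 + 2k2 + 2k3 + k4): V^u = -0.8661, V^v = -0.3754


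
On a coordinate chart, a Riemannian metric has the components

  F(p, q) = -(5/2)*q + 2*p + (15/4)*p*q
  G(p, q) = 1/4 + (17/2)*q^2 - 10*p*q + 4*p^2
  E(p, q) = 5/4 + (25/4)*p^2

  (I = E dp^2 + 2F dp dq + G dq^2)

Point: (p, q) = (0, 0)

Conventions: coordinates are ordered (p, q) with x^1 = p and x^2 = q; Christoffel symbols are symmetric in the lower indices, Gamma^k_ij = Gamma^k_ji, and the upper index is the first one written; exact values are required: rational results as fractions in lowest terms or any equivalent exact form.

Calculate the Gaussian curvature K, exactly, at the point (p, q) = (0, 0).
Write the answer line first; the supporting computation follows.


Answer: K = -4/5

E = 5/4, F = 0, G = 1/4, EG - F^2 = 5/16 at the point
E_p = 0, E_q = 0, F_p = 2, F_q = -5/2, G_p = 0, G_q = 0
E_qq = 0, F_pq = 15/4, G_pp = 8
Apply the Brioschi formula K = (det M1 - det M2)/(EG - F^2)^2 over the derivative matrices of E, F, G.
M1 = [[-E_qq/2 + F_pq - G_pp/2, E_p/2, F_p - E_q/2], [F_q - G_p/2, E, F], [G_q/2, F, G]] = [[-1/4, 0, 2], [-5/2, 5/4, 0], [0, 0, 1/4]]; det M1 = -5/64
M2 = [[0, E_q/2, G_p/2], [E_q/2, E, F], [G_p/2, F, G]] = [[0, 0, 0], [0, 5/4, 0], [0, 0, 1/4]]; det M2 = 0
det M1 - det M2 = -5/64; K = -5/64 / (5/16)^2 = -4/5


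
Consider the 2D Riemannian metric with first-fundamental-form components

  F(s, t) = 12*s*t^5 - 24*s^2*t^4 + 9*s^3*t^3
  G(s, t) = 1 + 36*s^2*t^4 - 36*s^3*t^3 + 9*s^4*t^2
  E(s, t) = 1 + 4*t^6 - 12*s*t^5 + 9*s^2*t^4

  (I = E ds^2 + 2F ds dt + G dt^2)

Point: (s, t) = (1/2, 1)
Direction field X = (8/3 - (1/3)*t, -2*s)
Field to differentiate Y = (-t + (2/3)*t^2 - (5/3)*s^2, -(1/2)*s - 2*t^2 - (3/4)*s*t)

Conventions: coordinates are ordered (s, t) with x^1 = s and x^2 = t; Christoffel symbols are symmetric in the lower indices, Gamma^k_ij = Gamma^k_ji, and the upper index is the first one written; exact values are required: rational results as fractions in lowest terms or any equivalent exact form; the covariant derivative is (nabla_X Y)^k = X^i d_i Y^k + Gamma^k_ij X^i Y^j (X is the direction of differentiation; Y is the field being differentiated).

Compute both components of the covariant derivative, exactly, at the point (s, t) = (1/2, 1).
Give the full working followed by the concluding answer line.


E = 5/4, F = 9/8, G = 97/16 at the point
E_s = -3, E_t = 3, F_s = -21/4, F_t = 75/8, G_s = 27/2, G_t = 189/8
EG - F^2 = 101/16;  g^inv = (16/101) * [[97/16, -9/8], [-9/8, 5/4]]
first-kind symbols [ij,l] = (1/2)(d_i g_jl + d_j g_il - d_l g_ij): [ss,s] = E_s/2 = -3/2, [ss,t] = F_s - E_t/2 = -27/4, [st,s] = E_t/2 = 3/2, [st,t] = G_s/2 = 27/4, [tt,s] = F_t - G_s/2 = 21/8, [tt,t] = G_t/2 = 189/16
Gamma^s_ij = (G*[ij,s] - F*[ij,t])/(EG - F^2), Gamma^t_ij = (E*[ij,t] - F*[ij,s])/(EG - F^2)
Gamma_sss = -24/101, Gamma_sst = 24/101, Gamma_stt = 42/101, Gamma_tss = -108/101, Gamma_tst = 108/101, Gamma_ttt = 189/101
X = (7/3, -1), Y = (-3/4, -21/8) at the point

Answer: (nabla_X Y)^s = -14515/3636, (nabla_X Y)^t = 3023/1212


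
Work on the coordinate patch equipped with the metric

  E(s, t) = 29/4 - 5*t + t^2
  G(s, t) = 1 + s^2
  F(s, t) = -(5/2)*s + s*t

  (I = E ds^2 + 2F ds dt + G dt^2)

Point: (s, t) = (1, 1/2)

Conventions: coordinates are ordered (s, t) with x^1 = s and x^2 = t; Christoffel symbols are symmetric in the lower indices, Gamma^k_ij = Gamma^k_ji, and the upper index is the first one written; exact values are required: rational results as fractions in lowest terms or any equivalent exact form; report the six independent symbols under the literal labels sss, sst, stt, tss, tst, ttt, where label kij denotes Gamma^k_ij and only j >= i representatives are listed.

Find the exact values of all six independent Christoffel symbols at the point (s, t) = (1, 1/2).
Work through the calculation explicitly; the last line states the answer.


E = 5, F = -2, G = 2 at the point
E_s = 0, E_t = -4, F_s = -2, F_t = 1, G_s = 2, G_t = 0
EG - F^2 = 6;  g^inv = (1/6) * [[2, 2], [2, 5]]
first-kind symbols [ij,l] = (1/2)(d_i g_jl + d_j g_il - d_l g_ij): [ss,s] = E_s/2 = 0, [ss,t] = F_s - E_t/2 = 0, [st,s] = E_t/2 = -2, [st,t] = G_s/2 = 1, [tt,s] = F_t - G_s/2 = 0, [tt,t] = G_t/2 = 0
Gamma^s_ij = (G*[ij,s] - F*[ij,t])/(EG - F^2), Gamma^t_ij = (E*[ij,t] - F*[ij,s])/(EG - F^2)

Answer: Gamma_sss = 0, Gamma_sst = -1/3, Gamma_stt = 0, Gamma_tss = 0, Gamma_tst = 1/6, Gamma_ttt = 0
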